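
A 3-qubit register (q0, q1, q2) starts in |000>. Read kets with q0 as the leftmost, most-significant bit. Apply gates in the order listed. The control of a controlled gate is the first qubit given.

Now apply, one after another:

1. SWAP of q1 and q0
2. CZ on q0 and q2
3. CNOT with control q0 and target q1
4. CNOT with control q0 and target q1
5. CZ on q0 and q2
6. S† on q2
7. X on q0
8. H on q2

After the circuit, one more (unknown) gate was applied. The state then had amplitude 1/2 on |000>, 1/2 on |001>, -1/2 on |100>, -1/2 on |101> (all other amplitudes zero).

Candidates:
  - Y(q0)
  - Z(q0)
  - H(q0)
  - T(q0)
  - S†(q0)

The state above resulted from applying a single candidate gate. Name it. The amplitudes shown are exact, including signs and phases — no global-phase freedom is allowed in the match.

The applied gate was H(q0). Key observation: gates 2-5 undo each other exactly, leaving only the rest of the circuit to track.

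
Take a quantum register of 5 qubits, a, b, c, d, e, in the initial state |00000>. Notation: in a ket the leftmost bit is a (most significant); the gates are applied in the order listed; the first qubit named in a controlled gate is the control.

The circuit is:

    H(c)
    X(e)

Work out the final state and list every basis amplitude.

The resulting statevector has amplitude sqrt(2)/2 on |00001>, sqrt(2)/2 on |00101>, and 0 on every other basis state.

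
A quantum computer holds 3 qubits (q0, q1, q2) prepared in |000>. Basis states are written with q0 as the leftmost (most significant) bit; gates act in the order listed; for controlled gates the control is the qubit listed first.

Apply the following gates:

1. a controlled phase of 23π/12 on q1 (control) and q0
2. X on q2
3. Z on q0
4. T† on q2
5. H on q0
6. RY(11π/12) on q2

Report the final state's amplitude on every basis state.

The final amplitudes are (sqrt(4 - 2*sqrt(2))/8 + sqrt(6*sqrt(2) + 12)/8)*exp(3*I*pi/4) on |000>, (-sqrt(2*sqrt(2) + 4)/8 + sqrt(12 - 6*sqrt(2))/8)*exp(3*I*pi/4) on |001>, 0 on |010>, 0 on |011>, (sqrt(4 - 2*sqrt(2))/8 + sqrt(6*sqrt(2) + 12)/8)*exp(3*I*pi/4) on |100>, (-sqrt(2*sqrt(2) + 4)/8 + sqrt(12 - 6*sqrt(2))/8)*exp(3*I*pi/4) on |101>, 0 on |110>, 0 on |111>.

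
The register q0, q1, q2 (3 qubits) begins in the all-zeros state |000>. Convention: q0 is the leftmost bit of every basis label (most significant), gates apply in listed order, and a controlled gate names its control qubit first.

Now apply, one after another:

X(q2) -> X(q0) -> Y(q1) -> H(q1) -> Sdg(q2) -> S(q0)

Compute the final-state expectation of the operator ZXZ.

The observable ZXZ averages to -1.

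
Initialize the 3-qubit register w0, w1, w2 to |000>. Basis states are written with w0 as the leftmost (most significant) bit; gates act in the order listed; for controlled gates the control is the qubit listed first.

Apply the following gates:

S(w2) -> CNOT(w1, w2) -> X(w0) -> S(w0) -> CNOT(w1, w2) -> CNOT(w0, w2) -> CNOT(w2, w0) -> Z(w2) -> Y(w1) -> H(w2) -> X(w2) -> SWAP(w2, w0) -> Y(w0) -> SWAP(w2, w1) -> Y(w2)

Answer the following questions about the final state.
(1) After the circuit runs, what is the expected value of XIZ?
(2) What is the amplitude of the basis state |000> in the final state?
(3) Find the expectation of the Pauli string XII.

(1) In the final state, XIZ has expectation 1.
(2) The final state's coefficient on |000> equals -sqrt(2)/2.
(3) The expectation value of XII is 1.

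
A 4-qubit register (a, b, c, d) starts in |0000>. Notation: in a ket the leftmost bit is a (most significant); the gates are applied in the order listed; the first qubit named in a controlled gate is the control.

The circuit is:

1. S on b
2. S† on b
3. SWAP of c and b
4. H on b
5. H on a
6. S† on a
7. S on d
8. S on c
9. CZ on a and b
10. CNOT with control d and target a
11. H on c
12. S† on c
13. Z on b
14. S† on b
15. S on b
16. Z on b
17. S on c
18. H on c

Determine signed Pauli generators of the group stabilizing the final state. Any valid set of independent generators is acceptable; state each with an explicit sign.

One valid set of independent stabilizer generators is -YZII, +ZXII, +IIZI, +IIIZ (any independent generating set of the same group is equally correct). Key observation: gates 11-18 undo each other exactly, leaving only the rest of the circuit to track.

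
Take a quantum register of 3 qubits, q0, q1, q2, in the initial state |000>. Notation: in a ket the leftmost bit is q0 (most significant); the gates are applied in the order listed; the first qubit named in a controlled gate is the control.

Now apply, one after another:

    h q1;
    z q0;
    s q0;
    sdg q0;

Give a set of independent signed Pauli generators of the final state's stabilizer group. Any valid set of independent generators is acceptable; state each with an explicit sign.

One valid set of independent stabilizer generators is +IXI, +ZII, +IIZ (any independent generating set of the same group is equally correct). Key observation: steps 3-4 multiply out to the identity, so the circuit reduces to the remaining gates.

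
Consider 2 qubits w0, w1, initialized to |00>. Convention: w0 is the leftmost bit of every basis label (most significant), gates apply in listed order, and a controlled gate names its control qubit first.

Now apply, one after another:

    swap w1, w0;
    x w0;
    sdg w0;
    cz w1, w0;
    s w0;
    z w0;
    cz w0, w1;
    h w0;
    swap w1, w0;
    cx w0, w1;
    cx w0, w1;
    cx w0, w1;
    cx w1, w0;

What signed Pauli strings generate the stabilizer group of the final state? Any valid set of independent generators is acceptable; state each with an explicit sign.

The stabilizer group can be generated by -XX, +ZZ, among other valid generating sets.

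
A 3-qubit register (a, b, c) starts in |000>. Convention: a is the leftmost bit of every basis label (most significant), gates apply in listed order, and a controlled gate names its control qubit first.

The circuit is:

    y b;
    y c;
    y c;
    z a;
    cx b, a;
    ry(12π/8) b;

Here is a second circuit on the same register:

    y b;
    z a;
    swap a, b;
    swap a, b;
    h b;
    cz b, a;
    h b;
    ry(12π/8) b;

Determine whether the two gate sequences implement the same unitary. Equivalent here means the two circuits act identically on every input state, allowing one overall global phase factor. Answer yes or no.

No — the two circuits implement different unitaries, even allowing a global phase.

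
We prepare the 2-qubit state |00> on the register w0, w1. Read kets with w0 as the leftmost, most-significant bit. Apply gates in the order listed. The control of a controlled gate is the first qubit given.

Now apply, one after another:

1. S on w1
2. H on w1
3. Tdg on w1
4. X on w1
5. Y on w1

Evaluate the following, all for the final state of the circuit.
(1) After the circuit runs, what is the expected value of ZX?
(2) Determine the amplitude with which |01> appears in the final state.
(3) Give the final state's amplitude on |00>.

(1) The observable ZX averages to -sqrt(2)/2.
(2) |01> carries amplitude sqrt(2)*exp(I*pi/4)/2 in the final state.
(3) The final state's coefficient on |00> equals -sqrt(2)*I/2.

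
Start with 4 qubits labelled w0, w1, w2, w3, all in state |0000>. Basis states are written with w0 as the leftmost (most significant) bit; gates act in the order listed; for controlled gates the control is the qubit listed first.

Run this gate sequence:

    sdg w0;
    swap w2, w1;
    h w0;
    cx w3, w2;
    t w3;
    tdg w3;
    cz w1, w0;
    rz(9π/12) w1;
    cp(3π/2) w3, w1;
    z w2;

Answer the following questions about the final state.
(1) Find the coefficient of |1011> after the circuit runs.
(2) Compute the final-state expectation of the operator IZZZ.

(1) |1011> carries amplitude 0 in the final state.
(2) The expectation value of IZZZ is 1.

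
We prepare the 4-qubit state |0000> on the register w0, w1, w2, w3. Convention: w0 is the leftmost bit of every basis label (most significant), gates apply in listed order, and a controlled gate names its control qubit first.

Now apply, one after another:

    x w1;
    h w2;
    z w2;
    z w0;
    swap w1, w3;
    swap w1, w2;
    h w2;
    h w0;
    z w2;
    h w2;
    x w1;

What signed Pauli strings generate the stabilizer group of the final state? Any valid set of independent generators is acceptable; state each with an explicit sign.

The final state is stabilized by the group generated by +XIII, -IXII, -IIZI, -IIIZ; other independent generating sets are equally valid.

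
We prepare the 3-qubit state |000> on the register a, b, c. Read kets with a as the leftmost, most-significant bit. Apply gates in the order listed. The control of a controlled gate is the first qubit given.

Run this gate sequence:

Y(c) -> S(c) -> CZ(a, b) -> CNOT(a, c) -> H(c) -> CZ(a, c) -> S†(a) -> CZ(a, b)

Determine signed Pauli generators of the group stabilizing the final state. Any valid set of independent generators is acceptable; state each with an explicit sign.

The stabilizer group can be generated by -IIX, +ZII, +IZI, among other valid generating sets.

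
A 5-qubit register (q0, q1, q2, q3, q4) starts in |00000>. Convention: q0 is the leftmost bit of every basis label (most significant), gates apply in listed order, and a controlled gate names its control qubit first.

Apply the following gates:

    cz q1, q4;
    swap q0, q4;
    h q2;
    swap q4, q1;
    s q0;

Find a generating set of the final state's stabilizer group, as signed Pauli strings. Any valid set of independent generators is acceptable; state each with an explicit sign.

The stabilizer group can be generated by +IIXII, +ZIIII, +IZIII, +IIIZI, +IIIIZ, among other valid generating sets.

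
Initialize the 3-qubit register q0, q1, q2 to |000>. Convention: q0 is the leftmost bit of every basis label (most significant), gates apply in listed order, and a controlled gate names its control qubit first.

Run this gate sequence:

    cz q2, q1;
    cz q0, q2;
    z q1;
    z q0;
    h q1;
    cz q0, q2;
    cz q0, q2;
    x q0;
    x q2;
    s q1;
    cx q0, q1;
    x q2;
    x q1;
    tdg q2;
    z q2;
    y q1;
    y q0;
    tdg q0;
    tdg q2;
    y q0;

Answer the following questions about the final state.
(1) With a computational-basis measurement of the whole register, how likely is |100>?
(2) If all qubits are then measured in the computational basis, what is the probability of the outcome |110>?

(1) A full measurement returns |100> with probability 1/2.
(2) The probability of measuring |110> is 1/2.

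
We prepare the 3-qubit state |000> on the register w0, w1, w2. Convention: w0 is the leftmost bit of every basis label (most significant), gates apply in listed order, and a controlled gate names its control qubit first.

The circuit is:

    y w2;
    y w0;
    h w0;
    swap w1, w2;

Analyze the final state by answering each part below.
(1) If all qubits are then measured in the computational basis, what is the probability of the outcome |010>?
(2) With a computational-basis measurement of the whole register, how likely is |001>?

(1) A full measurement returns |010> with probability 1/2.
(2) The probability of measuring |001> is 0.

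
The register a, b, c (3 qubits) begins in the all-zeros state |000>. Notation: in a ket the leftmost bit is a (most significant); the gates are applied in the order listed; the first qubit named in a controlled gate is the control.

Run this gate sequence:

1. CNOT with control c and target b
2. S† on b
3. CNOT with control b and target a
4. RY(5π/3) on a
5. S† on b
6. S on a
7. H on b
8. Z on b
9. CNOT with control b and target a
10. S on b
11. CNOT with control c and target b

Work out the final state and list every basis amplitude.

After the circuit, the state carries amplitude -sqrt(6)/4 on |000>, 0 on |001>, sqrt(2)/4 on |010>, 0 on |011>, sqrt(2)*I/4 on |100>, 0 on |101>, sqrt(6)*I/4 on |110>, 0 on |111>.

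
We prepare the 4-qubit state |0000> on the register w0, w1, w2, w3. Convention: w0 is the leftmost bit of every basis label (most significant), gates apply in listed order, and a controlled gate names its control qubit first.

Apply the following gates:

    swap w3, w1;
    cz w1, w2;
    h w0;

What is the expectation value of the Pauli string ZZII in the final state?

The observable ZZII averages to 0.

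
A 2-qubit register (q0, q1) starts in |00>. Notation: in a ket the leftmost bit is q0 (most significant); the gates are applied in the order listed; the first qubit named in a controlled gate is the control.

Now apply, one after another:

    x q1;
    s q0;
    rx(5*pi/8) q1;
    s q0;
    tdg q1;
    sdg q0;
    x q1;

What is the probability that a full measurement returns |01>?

Outcome |01> occurs with probability sin(5*pi/16)**2.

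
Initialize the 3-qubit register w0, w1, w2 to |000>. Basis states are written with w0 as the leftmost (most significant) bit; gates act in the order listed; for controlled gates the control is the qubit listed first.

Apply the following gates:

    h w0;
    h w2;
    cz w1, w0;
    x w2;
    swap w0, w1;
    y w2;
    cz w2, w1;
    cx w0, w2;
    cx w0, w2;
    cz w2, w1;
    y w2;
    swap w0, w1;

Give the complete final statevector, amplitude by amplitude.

The final amplitudes are 1/2 on |000>, 1/2 on |001>, 0 on |010>, 0 on |011>, 1/2 on |100>, 1/2 on |101>, 0 on |110>, 0 on |111>. Key observation: gates 5-12 undo each other exactly, leaving only the rest of the circuit to track.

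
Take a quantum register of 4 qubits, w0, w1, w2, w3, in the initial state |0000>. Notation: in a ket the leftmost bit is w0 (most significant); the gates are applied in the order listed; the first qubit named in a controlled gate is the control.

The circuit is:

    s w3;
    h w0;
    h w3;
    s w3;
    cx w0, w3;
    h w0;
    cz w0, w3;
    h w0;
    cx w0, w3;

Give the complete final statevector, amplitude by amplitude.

The final amplitudes are 1/2 on |0000>, 1/2 on |0001>, I/2 on |1000>, I/2 on |1001>, and 0 on every other basis state.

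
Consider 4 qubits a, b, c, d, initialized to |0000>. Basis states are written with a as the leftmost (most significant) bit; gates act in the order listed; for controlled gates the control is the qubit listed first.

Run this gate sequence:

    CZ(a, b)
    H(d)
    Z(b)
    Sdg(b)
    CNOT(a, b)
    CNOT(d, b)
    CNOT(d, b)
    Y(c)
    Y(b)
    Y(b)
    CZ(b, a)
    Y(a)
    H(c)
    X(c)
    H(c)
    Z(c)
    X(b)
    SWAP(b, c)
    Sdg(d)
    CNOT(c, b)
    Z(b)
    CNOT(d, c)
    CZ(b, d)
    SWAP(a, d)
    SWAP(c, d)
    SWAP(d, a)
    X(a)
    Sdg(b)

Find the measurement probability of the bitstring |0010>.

The probability of measuring |0010> is 1/2. Key observation: steps 13-16 multiply out to the identity, so the circuit reduces to the remaining gates.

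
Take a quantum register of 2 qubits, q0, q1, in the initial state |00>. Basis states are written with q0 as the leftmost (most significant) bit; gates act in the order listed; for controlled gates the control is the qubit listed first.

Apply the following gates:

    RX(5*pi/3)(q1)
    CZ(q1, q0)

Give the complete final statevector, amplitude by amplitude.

After the circuit, the state carries amplitude -sqrt(3)/2 on |00>, -I/2 on |01>, 0 on |10>, 0 on |11>.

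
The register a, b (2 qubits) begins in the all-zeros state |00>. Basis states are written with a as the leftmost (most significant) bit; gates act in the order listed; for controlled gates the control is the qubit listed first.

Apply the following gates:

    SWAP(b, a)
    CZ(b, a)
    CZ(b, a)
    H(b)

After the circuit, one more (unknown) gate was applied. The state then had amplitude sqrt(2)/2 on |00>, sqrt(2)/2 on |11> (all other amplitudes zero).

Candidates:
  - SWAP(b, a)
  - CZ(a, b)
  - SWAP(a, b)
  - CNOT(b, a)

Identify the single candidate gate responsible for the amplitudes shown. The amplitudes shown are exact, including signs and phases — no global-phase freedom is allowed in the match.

The applied gate was CNOT(b, a). Key observation: steps 2-3 multiply out to the identity, so the circuit reduces to the remaining gates.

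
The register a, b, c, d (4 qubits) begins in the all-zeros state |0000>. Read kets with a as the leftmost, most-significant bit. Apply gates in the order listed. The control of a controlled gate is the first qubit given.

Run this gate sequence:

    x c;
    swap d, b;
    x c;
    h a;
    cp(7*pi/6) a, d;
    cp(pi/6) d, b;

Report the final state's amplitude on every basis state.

After the circuit, the state carries amplitude sqrt(2)/2 on |0000>, sqrt(2)/2 on |1000>, and 0 on every other basis state.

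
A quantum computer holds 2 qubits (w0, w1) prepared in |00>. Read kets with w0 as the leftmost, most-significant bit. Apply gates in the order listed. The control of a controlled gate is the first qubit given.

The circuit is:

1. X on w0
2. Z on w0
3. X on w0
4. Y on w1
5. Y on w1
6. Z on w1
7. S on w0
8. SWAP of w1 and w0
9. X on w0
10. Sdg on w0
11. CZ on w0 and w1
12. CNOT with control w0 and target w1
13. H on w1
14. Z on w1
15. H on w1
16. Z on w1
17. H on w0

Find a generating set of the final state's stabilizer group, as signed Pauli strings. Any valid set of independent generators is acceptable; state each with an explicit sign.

The final state is stabilized by the group generated by -XI, +IZ; other independent generating sets are equally valid.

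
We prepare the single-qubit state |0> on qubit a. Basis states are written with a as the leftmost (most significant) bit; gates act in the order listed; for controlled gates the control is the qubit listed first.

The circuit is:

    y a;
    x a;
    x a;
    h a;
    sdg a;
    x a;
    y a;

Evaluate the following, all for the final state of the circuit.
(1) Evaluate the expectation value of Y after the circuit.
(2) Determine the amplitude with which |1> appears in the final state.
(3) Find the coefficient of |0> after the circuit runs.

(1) In the final state, Y has expectation -1.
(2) The amplitude on |1> is -sqrt(2)*I/2.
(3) The final state's coefficient on |0> equals sqrt(2)/2.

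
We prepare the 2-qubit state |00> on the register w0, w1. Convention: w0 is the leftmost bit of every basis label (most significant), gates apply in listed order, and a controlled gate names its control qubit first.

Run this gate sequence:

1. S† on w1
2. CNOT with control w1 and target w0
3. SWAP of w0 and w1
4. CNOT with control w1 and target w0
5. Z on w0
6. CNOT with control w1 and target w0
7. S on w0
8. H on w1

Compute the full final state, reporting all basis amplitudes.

The resulting statevector has amplitude sqrt(2)/2 on |00>, sqrt(2)/2 on |01>, 0 on |10>, 0 on |11>.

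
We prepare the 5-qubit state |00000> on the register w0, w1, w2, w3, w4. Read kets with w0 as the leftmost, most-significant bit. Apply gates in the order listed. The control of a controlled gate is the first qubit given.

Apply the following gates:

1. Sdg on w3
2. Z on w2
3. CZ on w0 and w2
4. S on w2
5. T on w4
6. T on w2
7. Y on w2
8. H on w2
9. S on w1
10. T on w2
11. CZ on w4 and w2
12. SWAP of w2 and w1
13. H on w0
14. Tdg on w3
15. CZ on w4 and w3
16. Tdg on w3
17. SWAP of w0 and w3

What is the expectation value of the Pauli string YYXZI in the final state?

In the final state, YYXZI has expectation 0.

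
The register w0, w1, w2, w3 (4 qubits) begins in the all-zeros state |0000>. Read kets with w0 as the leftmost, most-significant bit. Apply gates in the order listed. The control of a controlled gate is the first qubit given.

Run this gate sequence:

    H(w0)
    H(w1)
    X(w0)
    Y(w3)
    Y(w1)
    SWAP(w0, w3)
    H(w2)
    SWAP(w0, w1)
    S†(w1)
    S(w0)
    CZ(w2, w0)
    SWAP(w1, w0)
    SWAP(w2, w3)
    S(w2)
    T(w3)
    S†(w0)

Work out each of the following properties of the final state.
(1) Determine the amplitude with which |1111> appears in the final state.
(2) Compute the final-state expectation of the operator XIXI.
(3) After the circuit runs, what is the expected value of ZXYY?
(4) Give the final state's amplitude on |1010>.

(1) |1111> carries amplitude sqrt(2)*exp(I*pi/4)/4 in the final state.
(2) In the final state, XIXI has expectation 0.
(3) The observable ZXYY averages to -sqrt(2)/2.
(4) |1010> carries amplitude -sqrt(2)*I/4 in the final state.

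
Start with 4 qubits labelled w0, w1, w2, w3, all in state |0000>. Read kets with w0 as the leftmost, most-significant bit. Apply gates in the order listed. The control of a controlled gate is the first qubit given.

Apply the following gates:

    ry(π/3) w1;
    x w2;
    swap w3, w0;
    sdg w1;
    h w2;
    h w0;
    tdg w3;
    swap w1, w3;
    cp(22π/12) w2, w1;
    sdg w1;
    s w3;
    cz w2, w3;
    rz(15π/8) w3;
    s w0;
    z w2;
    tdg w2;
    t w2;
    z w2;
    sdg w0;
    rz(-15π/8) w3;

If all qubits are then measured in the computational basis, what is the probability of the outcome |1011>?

Outcome |1011> occurs with probability 1/16. Key observation: steps 13-20 multiply out to the identity, so the circuit reduces to the remaining gates.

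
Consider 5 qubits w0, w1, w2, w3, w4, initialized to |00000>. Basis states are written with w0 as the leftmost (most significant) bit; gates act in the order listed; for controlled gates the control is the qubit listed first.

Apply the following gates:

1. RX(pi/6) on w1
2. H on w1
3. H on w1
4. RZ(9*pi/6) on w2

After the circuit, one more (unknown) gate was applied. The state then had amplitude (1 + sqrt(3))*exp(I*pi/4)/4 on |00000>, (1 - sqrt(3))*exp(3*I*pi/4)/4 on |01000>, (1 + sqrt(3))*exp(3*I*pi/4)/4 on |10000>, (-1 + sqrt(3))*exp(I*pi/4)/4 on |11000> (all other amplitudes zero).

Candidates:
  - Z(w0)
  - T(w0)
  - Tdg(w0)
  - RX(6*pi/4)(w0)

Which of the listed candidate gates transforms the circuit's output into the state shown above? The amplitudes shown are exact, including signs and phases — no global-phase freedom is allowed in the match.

The applied gate was RX(6*pi/4)(w0).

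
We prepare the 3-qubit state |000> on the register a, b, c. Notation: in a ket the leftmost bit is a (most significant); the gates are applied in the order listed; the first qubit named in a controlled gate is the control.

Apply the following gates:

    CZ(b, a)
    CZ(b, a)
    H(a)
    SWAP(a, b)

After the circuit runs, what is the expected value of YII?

The observable YII averages to 0. Key observation: steps 1-2 multiply out to the identity, so the circuit reduces to the remaining gates.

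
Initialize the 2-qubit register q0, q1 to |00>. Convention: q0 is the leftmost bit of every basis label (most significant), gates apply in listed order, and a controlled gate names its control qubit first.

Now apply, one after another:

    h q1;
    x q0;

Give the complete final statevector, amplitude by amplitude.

The resulting statevector has amplitude 0 on |00>, 0 on |01>, sqrt(2)/2 on |10>, sqrt(2)/2 on |11>.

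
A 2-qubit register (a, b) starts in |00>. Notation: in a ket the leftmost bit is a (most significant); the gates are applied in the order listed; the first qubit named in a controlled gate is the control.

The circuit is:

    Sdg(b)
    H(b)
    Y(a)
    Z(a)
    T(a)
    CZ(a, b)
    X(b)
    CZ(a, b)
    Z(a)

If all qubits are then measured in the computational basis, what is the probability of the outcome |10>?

Outcome |10> occurs with probability 1/2.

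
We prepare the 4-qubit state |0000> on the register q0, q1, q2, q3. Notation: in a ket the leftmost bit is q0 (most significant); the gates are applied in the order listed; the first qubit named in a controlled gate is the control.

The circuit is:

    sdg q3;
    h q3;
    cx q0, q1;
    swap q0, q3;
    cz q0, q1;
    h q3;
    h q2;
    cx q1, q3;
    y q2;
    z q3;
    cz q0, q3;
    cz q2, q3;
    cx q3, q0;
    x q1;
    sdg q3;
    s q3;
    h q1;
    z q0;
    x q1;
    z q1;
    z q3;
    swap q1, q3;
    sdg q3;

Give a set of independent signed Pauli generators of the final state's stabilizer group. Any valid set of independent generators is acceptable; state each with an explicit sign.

The stabilizer group can be generated by -XZII, -ZXZI, -IZXI, -IIIY, among other valid generating sets.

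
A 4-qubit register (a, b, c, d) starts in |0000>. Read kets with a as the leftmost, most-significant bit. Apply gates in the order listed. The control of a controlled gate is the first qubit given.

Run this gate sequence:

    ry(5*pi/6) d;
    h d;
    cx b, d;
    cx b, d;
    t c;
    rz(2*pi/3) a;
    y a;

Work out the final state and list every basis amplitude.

The final amplitudes are sqrt(3)*exp(I*pi/6)/2 on |1000>, -exp(I*pi/6)/2 on |1001>, and 0 on every other basis state.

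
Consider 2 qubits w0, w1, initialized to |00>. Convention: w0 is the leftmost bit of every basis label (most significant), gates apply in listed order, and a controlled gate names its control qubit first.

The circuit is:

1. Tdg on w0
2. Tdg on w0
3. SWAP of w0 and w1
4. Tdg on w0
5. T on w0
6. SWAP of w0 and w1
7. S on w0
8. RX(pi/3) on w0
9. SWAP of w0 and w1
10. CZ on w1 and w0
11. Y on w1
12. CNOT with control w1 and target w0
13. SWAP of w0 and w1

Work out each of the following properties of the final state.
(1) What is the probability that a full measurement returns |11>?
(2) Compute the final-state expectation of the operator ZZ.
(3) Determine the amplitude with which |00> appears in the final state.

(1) Outcome |11> occurs with probability 3/4. Key observation: the block from step 3 through step 6 cancels to the identity and can be dropped.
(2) In the final state, ZZ has expectation 1.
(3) |00> carries amplitude -1/2 in the final state.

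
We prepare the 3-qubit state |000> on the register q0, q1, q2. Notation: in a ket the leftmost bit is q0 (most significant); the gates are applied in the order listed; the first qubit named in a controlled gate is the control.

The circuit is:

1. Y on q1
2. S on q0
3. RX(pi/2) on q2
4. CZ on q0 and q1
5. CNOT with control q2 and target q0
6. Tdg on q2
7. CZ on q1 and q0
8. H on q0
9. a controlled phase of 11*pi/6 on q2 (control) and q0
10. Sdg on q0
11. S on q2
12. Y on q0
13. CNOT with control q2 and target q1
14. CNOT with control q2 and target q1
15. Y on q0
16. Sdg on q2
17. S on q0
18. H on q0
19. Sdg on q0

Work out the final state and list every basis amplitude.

After the circuit, the state carries amplitude 0 on |000>, 0 on |001>, sqrt(2)*I/2 on |010>, sqrt(2)*(-exp(7*I*pi/12) + exp(3*I*pi/4))/4 on |011>, 0 on |100>, 0 on |101>, 0 on |110>, sqrt(2)*(1 + exp(-I*pi/6))*exp(I*pi/4)/4 on |111>.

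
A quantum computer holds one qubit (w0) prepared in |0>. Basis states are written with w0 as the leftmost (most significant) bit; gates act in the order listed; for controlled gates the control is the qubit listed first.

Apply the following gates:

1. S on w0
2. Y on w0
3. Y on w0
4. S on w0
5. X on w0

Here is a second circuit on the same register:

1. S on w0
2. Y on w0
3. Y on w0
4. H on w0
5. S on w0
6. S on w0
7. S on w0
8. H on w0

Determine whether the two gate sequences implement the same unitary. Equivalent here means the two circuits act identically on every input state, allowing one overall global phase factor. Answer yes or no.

No, they are not equivalent — no single phase factor reconciles the two unitaries.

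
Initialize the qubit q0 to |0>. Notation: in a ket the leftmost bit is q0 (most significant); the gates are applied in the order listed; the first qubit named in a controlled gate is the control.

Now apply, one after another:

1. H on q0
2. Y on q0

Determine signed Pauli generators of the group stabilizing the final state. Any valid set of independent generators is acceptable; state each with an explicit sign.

The final state is stabilized by the group generated by -X; other independent generating sets are equally valid.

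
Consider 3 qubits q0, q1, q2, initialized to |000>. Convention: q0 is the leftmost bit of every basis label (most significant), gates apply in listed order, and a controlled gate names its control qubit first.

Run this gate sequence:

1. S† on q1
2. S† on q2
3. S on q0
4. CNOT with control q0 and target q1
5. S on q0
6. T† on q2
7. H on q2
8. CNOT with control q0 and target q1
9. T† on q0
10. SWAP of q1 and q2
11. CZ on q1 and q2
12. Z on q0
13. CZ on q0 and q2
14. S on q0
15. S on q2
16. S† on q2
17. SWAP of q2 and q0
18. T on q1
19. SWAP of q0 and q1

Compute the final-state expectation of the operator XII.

The expectation value of XII is sqrt(2)/2.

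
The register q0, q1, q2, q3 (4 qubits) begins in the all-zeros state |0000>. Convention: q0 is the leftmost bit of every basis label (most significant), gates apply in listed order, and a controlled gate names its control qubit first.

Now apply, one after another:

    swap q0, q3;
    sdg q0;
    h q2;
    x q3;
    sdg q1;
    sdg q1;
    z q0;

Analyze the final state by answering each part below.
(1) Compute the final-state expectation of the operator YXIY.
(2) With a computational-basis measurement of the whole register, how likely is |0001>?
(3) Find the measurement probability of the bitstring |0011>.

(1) The observable YXIY averages to 0.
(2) The probability of measuring |0001> is 1/2.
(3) Outcome |0011> occurs with probability 1/2.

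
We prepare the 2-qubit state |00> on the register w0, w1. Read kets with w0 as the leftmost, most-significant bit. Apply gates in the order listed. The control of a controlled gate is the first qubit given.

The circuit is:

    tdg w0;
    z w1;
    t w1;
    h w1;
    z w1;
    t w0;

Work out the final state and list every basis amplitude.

After the circuit, the state carries amplitude sqrt(2)/2 on |00>, -sqrt(2)/2 on |01>, 0 on |10>, 0 on |11>.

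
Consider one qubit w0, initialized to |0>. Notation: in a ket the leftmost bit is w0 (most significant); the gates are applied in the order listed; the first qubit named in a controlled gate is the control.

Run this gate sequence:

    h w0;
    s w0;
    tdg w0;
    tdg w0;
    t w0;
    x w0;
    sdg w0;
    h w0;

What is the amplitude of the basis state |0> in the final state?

The amplitude on |0> is -I/2 + exp(I*pi/4)/2.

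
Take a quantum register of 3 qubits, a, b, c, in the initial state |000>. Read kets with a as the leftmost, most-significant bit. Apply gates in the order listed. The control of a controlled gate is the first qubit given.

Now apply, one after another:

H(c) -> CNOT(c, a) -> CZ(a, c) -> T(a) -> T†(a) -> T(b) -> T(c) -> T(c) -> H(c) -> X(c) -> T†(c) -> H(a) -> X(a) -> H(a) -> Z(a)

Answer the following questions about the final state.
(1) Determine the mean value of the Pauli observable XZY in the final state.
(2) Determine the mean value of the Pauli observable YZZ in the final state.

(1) The observable XZY averages to -sqrt(2)/2.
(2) The observable YZZ averages to 1.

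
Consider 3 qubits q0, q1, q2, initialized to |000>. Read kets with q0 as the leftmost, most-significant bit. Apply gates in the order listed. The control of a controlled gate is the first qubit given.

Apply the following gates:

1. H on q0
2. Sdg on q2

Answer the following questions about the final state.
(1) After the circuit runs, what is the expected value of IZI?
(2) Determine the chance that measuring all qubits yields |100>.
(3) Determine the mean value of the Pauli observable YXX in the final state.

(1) The observable IZI averages to 1.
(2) A full measurement returns |100> with probability 1/2.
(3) The expectation value of YXX is 0.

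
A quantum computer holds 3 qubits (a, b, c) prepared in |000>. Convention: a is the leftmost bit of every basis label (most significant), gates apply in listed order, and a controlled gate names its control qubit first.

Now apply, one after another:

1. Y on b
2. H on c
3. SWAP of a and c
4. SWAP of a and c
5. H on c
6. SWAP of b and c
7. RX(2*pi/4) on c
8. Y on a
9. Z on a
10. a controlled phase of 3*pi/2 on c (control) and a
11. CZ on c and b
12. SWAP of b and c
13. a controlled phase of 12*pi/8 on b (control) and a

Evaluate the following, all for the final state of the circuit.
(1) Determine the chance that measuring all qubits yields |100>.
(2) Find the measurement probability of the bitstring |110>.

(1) The probability of measuring |100> is 1/2. Key observation: gates 2-5 undo each other exactly, leaving only the rest of the circuit to track.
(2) Outcome |110> occurs with probability 1/2.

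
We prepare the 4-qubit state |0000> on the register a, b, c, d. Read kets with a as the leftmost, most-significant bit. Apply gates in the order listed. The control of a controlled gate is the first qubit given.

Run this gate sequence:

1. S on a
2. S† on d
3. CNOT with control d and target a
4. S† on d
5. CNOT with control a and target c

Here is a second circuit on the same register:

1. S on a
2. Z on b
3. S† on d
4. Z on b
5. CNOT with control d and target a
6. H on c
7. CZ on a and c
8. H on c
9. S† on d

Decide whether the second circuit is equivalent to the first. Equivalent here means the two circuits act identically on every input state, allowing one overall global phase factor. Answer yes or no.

Yes: on every input state the two circuits agree up to one overall phase factor.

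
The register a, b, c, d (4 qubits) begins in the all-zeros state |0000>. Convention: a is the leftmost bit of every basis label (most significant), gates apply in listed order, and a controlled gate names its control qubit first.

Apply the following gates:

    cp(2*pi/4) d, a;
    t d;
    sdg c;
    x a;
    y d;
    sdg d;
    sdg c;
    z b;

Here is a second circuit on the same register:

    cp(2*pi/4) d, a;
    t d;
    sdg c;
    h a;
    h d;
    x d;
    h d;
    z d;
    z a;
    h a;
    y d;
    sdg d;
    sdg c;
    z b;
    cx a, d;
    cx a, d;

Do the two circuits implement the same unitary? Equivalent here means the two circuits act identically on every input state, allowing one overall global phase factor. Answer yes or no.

Yes — the two circuits implement the same unitary up to a global phase.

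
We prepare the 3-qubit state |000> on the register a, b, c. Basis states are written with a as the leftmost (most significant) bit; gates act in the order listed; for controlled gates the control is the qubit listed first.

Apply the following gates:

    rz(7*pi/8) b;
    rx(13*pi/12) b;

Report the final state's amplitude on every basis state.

After the circuit, the state carries amplitude sqrt(3)*sqrt(1/2 - sqrt(2)/4)*exp(-7*I*pi/16)/2 - sqrt(sqrt(2)/4 + 1/2)*exp(-7*I*pi/16)/2 on |000>, -sqrt(3)*I*sqrt(sqrt(2)/4 + 1/2)*exp(-7*I*pi/16)/2 - I*sqrt(1/2 - sqrt(2)/4)*exp(-7*I*pi/16)/2 on |010>, and 0 on every other basis state.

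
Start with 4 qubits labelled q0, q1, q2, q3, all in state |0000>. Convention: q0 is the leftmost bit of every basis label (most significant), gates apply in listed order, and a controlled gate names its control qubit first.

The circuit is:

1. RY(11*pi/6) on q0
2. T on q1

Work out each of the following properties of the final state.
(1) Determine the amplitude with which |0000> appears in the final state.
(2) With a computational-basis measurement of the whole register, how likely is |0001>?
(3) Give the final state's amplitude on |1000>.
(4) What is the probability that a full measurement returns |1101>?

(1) The amplitude on |0000> is -sqrt(6)/4 - sqrt(2)/4.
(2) Outcome |0001> occurs with probability 0.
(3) The amplitude on |1000> is -sqrt(2)/4 + sqrt(6)/4.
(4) Outcome |1101> occurs with probability 0.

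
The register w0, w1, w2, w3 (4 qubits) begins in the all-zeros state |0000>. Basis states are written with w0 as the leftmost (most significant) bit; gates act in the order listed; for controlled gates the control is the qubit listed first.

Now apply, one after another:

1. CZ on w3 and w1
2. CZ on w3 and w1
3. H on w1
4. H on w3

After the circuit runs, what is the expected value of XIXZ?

The expectation value of XIXZ is 0.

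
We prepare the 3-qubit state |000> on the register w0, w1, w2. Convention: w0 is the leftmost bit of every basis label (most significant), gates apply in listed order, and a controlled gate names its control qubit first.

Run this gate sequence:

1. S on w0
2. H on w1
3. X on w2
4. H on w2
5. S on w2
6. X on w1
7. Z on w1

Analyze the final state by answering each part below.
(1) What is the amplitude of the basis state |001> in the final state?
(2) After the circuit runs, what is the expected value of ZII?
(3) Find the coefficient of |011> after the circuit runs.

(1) The amplitude on |001> is -I/2.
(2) The observable ZII averages to 1.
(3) The final state's coefficient on |011> equals I/2.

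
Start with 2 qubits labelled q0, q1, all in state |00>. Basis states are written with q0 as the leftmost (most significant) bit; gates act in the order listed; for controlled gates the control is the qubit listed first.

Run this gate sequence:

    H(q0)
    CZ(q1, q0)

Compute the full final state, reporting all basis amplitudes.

After the circuit, the state carries amplitude sqrt(2)/2 on |00>, 0 on |01>, sqrt(2)/2 on |10>, 0 on |11>.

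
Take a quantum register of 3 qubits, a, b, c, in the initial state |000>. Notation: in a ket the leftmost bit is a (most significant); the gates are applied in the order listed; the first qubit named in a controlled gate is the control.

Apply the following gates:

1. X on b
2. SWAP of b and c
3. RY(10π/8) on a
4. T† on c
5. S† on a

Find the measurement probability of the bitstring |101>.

A full measurement returns |101> with probability sqrt(2)/4 + 1/2.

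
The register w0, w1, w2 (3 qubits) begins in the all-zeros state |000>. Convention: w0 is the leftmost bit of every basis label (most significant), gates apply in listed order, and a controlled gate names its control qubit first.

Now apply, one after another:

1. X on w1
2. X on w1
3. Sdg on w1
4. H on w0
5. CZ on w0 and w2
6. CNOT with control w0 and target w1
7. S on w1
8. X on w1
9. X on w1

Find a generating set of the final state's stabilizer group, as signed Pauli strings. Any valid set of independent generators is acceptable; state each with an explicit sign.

The final state is stabilized by the group generated by +XYI, +ZZI, +IIZ; other independent generating sets are equally valid.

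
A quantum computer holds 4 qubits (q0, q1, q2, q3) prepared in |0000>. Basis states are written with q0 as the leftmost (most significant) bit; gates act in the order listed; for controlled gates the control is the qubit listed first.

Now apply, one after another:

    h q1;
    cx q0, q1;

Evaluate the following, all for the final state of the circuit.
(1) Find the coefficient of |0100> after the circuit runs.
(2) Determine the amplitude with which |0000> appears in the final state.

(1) The amplitude on |0100> is sqrt(2)/2.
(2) The amplitude on |0000> is sqrt(2)/2.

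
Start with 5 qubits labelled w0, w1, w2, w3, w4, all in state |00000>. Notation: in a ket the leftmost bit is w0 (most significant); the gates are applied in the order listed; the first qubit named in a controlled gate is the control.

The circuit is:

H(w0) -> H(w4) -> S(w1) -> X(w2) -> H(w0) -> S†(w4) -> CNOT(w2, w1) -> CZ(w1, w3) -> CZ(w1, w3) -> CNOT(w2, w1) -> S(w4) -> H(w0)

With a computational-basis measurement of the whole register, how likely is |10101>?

A full measurement returns |10101> with probability 1/4.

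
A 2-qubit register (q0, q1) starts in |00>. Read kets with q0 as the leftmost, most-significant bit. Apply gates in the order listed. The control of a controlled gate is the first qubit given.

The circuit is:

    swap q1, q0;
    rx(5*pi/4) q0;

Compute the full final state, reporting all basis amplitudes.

After the circuit, the state carries amplitude -sqrt(2 - sqrt(2))/2 on |00>, 0 on |01>, -I*sqrt(sqrt(2) + 2)/2 on |10>, 0 on |11>.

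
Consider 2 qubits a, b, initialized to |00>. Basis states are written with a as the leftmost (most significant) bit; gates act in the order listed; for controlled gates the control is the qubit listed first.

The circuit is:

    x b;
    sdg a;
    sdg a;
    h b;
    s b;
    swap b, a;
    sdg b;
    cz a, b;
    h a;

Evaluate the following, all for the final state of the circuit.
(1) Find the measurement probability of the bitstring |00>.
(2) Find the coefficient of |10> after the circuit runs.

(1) A full measurement returns |00> with probability 1/2.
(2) The final state's coefficient on |10> equals 1/2 + I/2.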